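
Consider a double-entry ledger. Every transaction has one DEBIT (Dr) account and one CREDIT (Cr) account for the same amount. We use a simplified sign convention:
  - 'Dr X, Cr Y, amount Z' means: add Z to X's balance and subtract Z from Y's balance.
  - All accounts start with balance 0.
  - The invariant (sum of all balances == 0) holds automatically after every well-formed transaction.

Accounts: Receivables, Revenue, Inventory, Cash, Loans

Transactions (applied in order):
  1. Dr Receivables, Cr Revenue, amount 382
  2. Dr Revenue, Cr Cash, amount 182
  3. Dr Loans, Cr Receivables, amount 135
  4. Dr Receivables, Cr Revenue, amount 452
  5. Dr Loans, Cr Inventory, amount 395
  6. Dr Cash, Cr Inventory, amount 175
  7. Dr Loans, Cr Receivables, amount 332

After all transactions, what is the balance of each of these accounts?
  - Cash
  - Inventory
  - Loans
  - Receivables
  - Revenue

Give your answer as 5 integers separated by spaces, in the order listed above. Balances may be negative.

Answer: -7 -570 862 367 -652

Derivation:
After txn 1 (Dr Receivables, Cr Revenue, amount 382): Receivables=382 Revenue=-382
After txn 2 (Dr Revenue, Cr Cash, amount 182): Cash=-182 Receivables=382 Revenue=-200
After txn 3 (Dr Loans, Cr Receivables, amount 135): Cash=-182 Loans=135 Receivables=247 Revenue=-200
After txn 4 (Dr Receivables, Cr Revenue, amount 452): Cash=-182 Loans=135 Receivables=699 Revenue=-652
After txn 5 (Dr Loans, Cr Inventory, amount 395): Cash=-182 Inventory=-395 Loans=530 Receivables=699 Revenue=-652
After txn 6 (Dr Cash, Cr Inventory, amount 175): Cash=-7 Inventory=-570 Loans=530 Receivables=699 Revenue=-652
After txn 7 (Dr Loans, Cr Receivables, amount 332): Cash=-7 Inventory=-570 Loans=862 Receivables=367 Revenue=-652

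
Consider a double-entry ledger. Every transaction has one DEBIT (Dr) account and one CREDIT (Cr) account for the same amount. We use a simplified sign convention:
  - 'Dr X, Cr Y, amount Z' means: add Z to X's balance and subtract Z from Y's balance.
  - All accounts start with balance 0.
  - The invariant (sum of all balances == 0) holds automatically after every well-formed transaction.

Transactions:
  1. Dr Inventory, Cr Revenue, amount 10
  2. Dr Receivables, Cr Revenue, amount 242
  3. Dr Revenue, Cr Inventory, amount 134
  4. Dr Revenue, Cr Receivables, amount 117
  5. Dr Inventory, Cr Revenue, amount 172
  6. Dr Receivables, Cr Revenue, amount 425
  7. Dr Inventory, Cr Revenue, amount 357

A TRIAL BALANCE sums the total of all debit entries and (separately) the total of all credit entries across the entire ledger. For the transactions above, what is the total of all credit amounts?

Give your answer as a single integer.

Txn 1: credit+=10
Txn 2: credit+=242
Txn 3: credit+=134
Txn 4: credit+=117
Txn 5: credit+=172
Txn 6: credit+=425
Txn 7: credit+=357
Total credits = 1457

Answer: 1457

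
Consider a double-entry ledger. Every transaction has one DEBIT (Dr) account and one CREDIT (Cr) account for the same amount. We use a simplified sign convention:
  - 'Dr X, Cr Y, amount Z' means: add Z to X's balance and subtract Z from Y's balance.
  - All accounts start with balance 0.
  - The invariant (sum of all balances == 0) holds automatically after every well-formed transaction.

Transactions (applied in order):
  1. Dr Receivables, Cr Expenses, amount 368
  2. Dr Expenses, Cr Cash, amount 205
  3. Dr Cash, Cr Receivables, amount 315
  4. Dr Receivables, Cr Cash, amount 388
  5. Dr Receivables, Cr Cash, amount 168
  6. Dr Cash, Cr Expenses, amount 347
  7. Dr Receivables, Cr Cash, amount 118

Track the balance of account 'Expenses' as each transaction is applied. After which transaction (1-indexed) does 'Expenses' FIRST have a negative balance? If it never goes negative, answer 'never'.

After txn 1: Expenses=-368

Answer: 1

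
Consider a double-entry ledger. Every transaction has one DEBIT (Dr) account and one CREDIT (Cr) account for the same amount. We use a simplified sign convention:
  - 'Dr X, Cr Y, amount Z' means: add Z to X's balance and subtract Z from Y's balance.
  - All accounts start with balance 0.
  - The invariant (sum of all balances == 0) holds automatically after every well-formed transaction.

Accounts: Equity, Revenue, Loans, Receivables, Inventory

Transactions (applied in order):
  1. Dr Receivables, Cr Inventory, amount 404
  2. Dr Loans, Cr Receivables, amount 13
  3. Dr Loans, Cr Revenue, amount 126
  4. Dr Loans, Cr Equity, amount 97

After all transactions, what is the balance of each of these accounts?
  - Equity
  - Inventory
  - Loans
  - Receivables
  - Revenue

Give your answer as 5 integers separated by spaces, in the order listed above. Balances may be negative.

Answer: -97 -404 236 391 -126

Derivation:
After txn 1 (Dr Receivables, Cr Inventory, amount 404): Inventory=-404 Receivables=404
After txn 2 (Dr Loans, Cr Receivables, amount 13): Inventory=-404 Loans=13 Receivables=391
After txn 3 (Dr Loans, Cr Revenue, amount 126): Inventory=-404 Loans=139 Receivables=391 Revenue=-126
After txn 4 (Dr Loans, Cr Equity, amount 97): Equity=-97 Inventory=-404 Loans=236 Receivables=391 Revenue=-126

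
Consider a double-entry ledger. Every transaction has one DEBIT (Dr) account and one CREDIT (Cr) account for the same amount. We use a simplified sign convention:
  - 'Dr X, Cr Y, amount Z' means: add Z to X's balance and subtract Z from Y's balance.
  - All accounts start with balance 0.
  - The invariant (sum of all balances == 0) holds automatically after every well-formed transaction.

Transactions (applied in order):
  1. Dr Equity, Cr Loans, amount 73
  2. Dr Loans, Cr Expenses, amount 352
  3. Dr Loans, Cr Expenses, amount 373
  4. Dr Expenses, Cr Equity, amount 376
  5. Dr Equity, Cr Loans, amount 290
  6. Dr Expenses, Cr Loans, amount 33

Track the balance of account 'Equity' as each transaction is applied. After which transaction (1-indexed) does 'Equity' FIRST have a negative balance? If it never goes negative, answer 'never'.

After txn 1: Equity=73
After txn 2: Equity=73
After txn 3: Equity=73
After txn 4: Equity=-303

Answer: 4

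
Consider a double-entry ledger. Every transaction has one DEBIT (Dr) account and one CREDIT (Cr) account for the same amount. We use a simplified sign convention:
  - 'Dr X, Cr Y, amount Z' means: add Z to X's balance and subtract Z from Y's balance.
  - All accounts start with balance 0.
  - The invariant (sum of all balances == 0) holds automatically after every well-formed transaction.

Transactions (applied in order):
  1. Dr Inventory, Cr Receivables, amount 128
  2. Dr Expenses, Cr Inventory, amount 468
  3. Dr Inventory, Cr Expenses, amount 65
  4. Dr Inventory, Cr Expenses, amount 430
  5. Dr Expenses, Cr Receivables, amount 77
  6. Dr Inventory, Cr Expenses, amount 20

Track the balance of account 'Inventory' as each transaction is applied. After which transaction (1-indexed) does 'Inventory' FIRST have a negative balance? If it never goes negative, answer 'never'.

After txn 1: Inventory=128
After txn 2: Inventory=-340

Answer: 2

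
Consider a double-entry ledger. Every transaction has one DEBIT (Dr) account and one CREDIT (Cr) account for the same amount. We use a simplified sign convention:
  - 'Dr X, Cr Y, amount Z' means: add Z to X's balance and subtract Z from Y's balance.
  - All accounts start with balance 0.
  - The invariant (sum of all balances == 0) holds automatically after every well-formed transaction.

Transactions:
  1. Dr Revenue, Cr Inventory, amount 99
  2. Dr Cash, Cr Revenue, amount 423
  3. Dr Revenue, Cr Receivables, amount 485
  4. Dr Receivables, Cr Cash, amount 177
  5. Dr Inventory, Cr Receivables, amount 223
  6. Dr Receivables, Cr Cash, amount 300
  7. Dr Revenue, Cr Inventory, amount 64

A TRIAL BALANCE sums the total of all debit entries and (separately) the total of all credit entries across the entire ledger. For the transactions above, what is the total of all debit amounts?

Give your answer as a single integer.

Txn 1: debit+=99
Txn 2: debit+=423
Txn 3: debit+=485
Txn 4: debit+=177
Txn 5: debit+=223
Txn 6: debit+=300
Txn 7: debit+=64
Total debits = 1771

Answer: 1771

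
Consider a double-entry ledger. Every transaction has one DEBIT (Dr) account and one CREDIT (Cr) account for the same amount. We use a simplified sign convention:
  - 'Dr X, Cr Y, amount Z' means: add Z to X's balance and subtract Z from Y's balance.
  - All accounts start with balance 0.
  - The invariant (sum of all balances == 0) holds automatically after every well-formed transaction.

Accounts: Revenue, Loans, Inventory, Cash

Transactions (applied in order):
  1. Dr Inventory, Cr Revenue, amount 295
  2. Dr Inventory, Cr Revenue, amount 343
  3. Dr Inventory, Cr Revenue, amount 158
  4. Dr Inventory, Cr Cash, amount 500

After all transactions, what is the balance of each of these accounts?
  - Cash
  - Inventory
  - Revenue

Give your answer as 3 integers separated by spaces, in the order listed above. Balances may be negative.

After txn 1 (Dr Inventory, Cr Revenue, amount 295): Inventory=295 Revenue=-295
After txn 2 (Dr Inventory, Cr Revenue, amount 343): Inventory=638 Revenue=-638
After txn 3 (Dr Inventory, Cr Revenue, amount 158): Inventory=796 Revenue=-796
After txn 4 (Dr Inventory, Cr Cash, amount 500): Cash=-500 Inventory=1296 Revenue=-796

Answer: -500 1296 -796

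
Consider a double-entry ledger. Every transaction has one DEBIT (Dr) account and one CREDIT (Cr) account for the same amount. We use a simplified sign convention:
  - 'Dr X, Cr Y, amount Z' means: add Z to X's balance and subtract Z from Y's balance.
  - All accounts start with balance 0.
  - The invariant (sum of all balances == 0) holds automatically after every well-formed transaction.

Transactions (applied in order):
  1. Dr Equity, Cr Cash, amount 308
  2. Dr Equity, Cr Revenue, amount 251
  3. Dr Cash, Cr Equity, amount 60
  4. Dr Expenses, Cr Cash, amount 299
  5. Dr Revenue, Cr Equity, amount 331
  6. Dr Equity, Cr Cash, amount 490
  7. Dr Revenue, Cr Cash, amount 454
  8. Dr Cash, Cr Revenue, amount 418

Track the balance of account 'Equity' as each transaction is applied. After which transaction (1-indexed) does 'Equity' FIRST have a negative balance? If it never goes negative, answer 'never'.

After txn 1: Equity=308
After txn 2: Equity=559
After txn 3: Equity=499
After txn 4: Equity=499
After txn 5: Equity=168
After txn 6: Equity=658
After txn 7: Equity=658
After txn 8: Equity=658

Answer: never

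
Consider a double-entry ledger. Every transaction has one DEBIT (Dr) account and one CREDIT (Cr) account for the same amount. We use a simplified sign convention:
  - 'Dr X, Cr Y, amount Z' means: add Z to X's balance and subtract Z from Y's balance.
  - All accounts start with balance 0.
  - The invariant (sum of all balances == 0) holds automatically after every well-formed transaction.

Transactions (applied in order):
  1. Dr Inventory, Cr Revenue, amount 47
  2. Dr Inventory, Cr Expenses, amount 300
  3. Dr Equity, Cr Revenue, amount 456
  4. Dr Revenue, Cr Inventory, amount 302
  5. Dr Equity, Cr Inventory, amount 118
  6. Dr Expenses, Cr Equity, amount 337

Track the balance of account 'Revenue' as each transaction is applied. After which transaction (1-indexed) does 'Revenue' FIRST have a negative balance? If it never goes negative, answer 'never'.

After txn 1: Revenue=-47

Answer: 1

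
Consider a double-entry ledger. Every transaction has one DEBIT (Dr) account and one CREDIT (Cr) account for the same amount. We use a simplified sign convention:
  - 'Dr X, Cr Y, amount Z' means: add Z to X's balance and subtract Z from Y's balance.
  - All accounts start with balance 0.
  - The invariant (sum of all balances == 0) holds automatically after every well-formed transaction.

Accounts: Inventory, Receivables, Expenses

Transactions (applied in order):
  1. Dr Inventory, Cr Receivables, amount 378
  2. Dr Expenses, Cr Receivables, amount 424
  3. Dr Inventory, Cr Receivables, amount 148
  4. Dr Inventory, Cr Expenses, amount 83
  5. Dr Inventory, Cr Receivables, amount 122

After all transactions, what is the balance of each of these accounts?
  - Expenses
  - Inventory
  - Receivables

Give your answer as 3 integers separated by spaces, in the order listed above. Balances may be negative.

After txn 1 (Dr Inventory, Cr Receivables, amount 378): Inventory=378 Receivables=-378
After txn 2 (Dr Expenses, Cr Receivables, amount 424): Expenses=424 Inventory=378 Receivables=-802
After txn 3 (Dr Inventory, Cr Receivables, amount 148): Expenses=424 Inventory=526 Receivables=-950
After txn 4 (Dr Inventory, Cr Expenses, amount 83): Expenses=341 Inventory=609 Receivables=-950
After txn 5 (Dr Inventory, Cr Receivables, amount 122): Expenses=341 Inventory=731 Receivables=-1072

Answer: 341 731 -1072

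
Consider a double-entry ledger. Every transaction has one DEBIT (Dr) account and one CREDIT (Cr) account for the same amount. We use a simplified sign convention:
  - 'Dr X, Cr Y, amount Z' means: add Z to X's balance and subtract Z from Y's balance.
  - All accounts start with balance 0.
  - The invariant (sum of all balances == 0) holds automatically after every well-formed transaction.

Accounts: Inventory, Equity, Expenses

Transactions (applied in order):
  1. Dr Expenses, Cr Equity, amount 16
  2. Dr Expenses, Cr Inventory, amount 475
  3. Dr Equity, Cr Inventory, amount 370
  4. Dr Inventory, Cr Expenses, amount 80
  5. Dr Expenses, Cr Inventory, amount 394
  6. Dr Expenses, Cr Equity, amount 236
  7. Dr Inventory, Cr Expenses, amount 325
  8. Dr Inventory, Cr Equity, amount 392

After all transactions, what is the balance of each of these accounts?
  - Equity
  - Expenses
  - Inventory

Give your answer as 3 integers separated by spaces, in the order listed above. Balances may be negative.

After txn 1 (Dr Expenses, Cr Equity, amount 16): Equity=-16 Expenses=16
After txn 2 (Dr Expenses, Cr Inventory, amount 475): Equity=-16 Expenses=491 Inventory=-475
After txn 3 (Dr Equity, Cr Inventory, amount 370): Equity=354 Expenses=491 Inventory=-845
After txn 4 (Dr Inventory, Cr Expenses, amount 80): Equity=354 Expenses=411 Inventory=-765
After txn 5 (Dr Expenses, Cr Inventory, amount 394): Equity=354 Expenses=805 Inventory=-1159
After txn 6 (Dr Expenses, Cr Equity, amount 236): Equity=118 Expenses=1041 Inventory=-1159
After txn 7 (Dr Inventory, Cr Expenses, amount 325): Equity=118 Expenses=716 Inventory=-834
After txn 8 (Dr Inventory, Cr Equity, amount 392): Equity=-274 Expenses=716 Inventory=-442

Answer: -274 716 -442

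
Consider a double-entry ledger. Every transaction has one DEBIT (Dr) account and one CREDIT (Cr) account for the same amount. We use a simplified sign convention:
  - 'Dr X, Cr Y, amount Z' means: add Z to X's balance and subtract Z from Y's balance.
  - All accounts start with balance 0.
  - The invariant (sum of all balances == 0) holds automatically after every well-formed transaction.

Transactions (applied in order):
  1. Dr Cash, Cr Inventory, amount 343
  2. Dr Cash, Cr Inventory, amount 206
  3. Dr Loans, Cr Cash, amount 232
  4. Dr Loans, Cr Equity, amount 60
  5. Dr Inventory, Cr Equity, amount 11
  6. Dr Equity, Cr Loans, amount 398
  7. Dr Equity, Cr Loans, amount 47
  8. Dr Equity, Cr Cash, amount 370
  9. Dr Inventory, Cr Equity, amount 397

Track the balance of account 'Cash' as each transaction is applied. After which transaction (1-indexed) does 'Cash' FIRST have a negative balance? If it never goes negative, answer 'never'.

After txn 1: Cash=343
After txn 2: Cash=549
After txn 3: Cash=317
After txn 4: Cash=317
After txn 5: Cash=317
After txn 6: Cash=317
After txn 7: Cash=317
After txn 8: Cash=-53

Answer: 8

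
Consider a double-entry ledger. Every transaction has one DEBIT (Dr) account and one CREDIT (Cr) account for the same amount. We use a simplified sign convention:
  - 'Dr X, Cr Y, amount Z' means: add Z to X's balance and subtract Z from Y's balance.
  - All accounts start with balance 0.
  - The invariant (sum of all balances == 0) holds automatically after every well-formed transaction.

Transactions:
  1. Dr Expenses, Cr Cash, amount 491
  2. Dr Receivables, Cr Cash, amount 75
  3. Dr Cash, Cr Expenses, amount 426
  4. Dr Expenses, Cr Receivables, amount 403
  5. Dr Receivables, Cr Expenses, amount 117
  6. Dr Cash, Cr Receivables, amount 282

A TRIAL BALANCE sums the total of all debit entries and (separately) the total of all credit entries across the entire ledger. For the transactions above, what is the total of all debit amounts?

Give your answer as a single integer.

Answer: 1794

Derivation:
Txn 1: debit+=491
Txn 2: debit+=75
Txn 3: debit+=426
Txn 4: debit+=403
Txn 5: debit+=117
Txn 6: debit+=282
Total debits = 1794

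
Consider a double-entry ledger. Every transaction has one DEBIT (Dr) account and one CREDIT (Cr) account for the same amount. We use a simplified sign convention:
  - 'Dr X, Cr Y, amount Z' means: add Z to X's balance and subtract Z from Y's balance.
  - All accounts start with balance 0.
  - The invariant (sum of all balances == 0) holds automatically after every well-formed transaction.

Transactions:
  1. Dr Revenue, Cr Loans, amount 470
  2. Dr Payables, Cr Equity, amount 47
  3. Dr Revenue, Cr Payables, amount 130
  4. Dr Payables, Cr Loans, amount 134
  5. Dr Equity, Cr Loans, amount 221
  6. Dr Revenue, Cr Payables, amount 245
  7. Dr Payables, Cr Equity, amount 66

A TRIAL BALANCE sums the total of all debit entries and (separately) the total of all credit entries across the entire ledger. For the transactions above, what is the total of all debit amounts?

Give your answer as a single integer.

Txn 1: debit+=470
Txn 2: debit+=47
Txn 3: debit+=130
Txn 4: debit+=134
Txn 5: debit+=221
Txn 6: debit+=245
Txn 7: debit+=66
Total debits = 1313

Answer: 1313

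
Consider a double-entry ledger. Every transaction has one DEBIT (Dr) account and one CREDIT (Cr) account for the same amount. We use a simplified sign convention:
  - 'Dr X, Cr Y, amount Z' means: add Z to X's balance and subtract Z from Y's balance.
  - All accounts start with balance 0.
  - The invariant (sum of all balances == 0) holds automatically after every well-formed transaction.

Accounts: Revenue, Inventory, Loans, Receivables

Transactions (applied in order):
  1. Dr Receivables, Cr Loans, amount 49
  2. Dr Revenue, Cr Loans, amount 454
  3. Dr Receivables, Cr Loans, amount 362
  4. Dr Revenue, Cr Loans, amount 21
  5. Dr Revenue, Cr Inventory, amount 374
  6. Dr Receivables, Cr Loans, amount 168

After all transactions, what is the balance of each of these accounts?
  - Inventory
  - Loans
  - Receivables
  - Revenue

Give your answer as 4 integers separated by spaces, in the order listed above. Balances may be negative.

Answer: -374 -1054 579 849

Derivation:
After txn 1 (Dr Receivables, Cr Loans, amount 49): Loans=-49 Receivables=49
After txn 2 (Dr Revenue, Cr Loans, amount 454): Loans=-503 Receivables=49 Revenue=454
After txn 3 (Dr Receivables, Cr Loans, amount 362): Loans=-865 Receivables=411 Revenue=454
After txn 4 (Dr Revenue, Cr Loans, amount 21): Loans=-886 Receivables=411 Revenue=475
After txn 5 (Dr Revenue, Cr Inventory, amount 374): Inventory=-374 Loans=-886 Receivables=411 Revenue=849
After txn 6 (Dr Receivables, Cr Loans, amount 168): Inventory=-374 Loans=-1054 Receivables=579 Revenue=849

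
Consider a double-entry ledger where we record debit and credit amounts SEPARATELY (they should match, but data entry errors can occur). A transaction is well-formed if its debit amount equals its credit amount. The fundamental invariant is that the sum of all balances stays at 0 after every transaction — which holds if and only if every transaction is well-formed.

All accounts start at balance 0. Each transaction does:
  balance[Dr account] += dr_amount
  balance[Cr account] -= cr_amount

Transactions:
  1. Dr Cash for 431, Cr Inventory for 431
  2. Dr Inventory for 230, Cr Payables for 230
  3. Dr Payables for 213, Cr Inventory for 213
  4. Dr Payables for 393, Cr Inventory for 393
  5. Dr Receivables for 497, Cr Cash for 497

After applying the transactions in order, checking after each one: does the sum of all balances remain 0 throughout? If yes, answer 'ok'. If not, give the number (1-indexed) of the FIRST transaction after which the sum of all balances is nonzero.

After txn 1: dr=431 cr=431 sum_balances=0
After txn 2: dr=230 cr=230 sum_balances=0
After txn 3: dr=213 cr=213 sum_balances=0
After txn 4: dr=393 cr=393 sum_balances=0
After txn 5: dr=497 cr=497 sum_balances=0

Answer: ok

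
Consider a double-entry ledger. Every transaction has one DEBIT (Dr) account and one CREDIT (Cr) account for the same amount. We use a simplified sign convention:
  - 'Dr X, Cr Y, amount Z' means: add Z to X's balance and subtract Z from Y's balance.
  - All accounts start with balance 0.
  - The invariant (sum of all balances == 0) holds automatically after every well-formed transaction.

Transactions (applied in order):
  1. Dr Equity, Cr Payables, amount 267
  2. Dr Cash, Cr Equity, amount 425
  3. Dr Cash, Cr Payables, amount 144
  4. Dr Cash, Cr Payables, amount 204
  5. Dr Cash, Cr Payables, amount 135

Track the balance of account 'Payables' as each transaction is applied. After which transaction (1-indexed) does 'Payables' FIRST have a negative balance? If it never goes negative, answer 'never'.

After txn 1: Payables=-267

Answer: 1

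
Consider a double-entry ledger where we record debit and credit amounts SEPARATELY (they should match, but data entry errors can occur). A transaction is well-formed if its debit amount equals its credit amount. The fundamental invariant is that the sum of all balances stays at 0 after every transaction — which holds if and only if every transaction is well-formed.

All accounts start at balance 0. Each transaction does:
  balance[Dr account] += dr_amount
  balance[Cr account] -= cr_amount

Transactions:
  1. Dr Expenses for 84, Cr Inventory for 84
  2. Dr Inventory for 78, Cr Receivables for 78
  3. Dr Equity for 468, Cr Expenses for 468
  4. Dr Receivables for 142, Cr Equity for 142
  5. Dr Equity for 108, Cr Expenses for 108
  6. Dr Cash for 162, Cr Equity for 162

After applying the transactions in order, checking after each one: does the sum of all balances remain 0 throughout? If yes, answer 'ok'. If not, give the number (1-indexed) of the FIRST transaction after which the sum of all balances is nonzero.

Answer: ok

Derivation:
After txn 1: dr=84 cr=84 sum_balances=0
After txn 2: dr=78 cr=78 sum_balances=0
After txn 3: dr=468 cr=468 sum_balances=0
After txn 4: dr=142 cr=142 sum_balances=0
After txn 5: dr=108 cr=108 sum_balances=0
After txn 6: dr=162 cr=162 sum_balances=0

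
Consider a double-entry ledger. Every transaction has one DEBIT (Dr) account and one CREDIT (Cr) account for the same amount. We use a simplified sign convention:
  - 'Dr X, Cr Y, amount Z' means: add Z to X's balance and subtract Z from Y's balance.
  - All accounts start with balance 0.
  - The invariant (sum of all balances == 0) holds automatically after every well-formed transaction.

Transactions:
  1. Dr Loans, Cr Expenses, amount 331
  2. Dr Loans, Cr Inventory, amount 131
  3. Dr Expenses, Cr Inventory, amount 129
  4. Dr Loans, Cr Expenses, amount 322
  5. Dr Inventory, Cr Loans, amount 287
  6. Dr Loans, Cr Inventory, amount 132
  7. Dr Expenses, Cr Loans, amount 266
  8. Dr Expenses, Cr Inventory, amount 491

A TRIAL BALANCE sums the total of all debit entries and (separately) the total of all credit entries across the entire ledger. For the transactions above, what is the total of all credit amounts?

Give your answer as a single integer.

Answer: 2089

Derivation:
Txn 1: credit+=331
Txn 2: credit+=131
Txn 3: credit+=129
Txn 4: credit+=322
Txn 5: credit+=287
Txn 6: credit+=132
Txn 7: credit+=266
Txn 8: credit+=491
Total credits = 2089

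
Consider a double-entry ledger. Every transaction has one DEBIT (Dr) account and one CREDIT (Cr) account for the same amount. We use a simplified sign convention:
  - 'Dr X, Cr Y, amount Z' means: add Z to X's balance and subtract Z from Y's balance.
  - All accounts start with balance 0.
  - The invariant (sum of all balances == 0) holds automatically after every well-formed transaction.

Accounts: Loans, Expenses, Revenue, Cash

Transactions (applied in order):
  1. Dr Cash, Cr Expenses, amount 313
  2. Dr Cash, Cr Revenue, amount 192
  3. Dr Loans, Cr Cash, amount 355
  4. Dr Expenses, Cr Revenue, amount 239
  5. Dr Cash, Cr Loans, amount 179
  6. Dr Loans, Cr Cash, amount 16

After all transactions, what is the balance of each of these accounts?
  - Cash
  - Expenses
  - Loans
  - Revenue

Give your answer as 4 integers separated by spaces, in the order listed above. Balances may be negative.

Answer: 313 -74 192 -431

Derivation:
After txn 1 (Dr Cash, Cr Expenses, amount 313): Cash=313 Expenses=-313
After txn 2 (Dr Cash, Cr Revenue, amount 192): Cash=505 Expenses=-313 Revenue=-192
After txn 3 (Dr Loans, Cr Cash, amount 355): Cash=150 Expenses=-313 Loans=355 Revenue=-192
After txn 4 (Dr Expenses, Cr Revenue, amount 239): Cash=150 Expenses=-74 Loans=355 Revenue=-431
After txn 5 (Dr Cash, Cr Loans, amount 179): Cash=329 Expenses=-74 Loans=176 Revenue=-431
After txn 6 (Dr Loans, Cr Cash, amount 16): Cash=313 Expenses=-74 Loans=192 Revenue=-431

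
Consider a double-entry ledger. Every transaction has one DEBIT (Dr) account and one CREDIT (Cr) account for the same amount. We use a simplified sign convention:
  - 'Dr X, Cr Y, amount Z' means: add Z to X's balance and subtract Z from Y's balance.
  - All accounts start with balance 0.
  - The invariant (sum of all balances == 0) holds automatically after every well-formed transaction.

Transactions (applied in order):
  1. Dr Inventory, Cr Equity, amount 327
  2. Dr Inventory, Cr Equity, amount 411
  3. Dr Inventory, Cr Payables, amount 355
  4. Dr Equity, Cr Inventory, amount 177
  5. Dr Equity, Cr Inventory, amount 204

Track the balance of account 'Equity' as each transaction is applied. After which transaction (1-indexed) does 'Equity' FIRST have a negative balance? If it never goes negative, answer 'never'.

After txn 1: Equity=-327

Answer: 1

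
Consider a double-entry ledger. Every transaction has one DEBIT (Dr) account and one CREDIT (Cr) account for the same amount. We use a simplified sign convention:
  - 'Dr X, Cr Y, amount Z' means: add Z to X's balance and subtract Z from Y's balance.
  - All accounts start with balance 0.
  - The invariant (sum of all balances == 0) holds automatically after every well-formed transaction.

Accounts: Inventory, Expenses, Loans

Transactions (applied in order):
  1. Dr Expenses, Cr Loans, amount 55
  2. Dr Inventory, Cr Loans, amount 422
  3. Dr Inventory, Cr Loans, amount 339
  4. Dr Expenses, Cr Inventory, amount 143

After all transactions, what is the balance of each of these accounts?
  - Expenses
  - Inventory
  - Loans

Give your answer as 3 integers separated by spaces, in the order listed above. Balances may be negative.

Answer: 198 618 -816

Derivation:
After txn 1 (Dr Expenses, Cr Loans, amount 55): Expenses=55 Loans=-55
After txn 2 (Dr Inventory, Cr Loans, amount 422): Expenses=55 Inventory=422 Loans=-477
After txn 3 (Dr Inventory, Cr Loans, amount 339): Expenses=55 Inventory=761 Loans=-816
After txn 4 (Dr Expenses, Cr Inventory, amount 143): Expenses=198 Inventory=618 Loans=-816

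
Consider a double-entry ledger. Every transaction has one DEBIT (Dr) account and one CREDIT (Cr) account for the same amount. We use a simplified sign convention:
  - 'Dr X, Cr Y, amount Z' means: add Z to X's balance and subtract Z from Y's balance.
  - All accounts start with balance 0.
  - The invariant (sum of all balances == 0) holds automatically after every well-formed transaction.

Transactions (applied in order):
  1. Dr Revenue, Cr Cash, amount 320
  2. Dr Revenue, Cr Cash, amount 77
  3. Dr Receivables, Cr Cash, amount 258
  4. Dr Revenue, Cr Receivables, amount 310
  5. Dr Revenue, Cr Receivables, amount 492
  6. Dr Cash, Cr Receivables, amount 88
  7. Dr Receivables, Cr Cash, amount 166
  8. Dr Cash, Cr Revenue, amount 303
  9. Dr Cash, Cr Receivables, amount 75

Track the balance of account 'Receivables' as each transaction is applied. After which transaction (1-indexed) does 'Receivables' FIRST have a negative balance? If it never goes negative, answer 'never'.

After txn 1: Receivables=0
After txn 2: Receivables=0
After txn 3: Receivables=258
After txn 4: Receivables=-52

Answer: 4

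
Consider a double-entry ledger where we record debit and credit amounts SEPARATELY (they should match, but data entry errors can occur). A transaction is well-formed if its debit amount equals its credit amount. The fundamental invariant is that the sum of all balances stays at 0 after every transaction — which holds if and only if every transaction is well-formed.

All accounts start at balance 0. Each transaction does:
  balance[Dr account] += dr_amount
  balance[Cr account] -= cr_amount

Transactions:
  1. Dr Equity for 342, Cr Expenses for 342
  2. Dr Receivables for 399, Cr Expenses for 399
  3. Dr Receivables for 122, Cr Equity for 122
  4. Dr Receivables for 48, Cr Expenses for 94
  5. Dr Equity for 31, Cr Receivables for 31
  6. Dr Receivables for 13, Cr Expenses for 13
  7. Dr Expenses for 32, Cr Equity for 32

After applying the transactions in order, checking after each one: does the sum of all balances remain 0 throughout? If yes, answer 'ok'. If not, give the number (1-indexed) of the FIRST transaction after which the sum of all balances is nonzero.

Answer: 4

Derivation:
After txn 1: dr=342 cr=342 sum_balances=0
After txn 2: dr=399 cr=399 sum_balances=0
After txn 3: dr=122 cr=122 sum_balances=0
After txn 4: dr=48 cr=94 sum_balances=-46
After txn 5: dr=31 cr=31 sum_balances=-46
After txn 6: dr=13 cr=13 sum_balances=-46
After txn 7: dr=32 cr=32 sum_balances=-46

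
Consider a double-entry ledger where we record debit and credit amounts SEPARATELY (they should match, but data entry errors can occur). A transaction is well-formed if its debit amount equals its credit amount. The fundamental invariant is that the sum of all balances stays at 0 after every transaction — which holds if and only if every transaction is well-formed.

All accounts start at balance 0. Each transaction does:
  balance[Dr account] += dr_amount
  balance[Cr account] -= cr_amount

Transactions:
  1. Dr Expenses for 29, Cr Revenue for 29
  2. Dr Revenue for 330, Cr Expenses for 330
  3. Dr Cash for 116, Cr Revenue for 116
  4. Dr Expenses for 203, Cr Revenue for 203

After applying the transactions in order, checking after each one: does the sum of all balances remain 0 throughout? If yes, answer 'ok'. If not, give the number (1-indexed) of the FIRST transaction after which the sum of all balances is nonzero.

After txn 1: dr=29 cr=29 sum_balances=0
After txn 2: dr=330 cr=330 sum_balances=0
After txn 3: dr=116 cr=116 sum_balances=0
After txn 4: dr=203 cr=203 sum_balances=0

Answer: ok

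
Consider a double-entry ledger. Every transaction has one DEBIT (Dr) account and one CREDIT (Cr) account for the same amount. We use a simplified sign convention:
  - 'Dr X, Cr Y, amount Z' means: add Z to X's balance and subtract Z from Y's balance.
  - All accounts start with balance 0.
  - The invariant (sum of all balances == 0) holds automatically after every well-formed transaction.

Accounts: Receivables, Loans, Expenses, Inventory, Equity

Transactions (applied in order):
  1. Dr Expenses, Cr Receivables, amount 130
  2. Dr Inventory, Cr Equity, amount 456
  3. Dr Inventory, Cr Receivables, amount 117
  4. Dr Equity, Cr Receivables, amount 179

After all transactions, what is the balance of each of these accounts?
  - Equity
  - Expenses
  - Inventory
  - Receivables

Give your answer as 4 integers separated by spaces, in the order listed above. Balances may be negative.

Answer: -277 130 573 -426

Derivation:
After txn 1 (Dr Expenses, Cr Receivables, amount 130): Expenses=130 Receivables=-130
After txn 2 (Dr Inventory, Cr Equity, amount 456): Equity=-456 Expenses=130 Inventory=456 Receivables=-130
After txn 3 (Dr Inventory, Cr Receivables, amount 117): Equity=-456 Expenses=130 Inventory=573 Receivables=-247
After txn 4 (Dr Equity, Cr Receivables, amount 179): Equity=-277 Expenses=130 Inventory=573 Receivables=-426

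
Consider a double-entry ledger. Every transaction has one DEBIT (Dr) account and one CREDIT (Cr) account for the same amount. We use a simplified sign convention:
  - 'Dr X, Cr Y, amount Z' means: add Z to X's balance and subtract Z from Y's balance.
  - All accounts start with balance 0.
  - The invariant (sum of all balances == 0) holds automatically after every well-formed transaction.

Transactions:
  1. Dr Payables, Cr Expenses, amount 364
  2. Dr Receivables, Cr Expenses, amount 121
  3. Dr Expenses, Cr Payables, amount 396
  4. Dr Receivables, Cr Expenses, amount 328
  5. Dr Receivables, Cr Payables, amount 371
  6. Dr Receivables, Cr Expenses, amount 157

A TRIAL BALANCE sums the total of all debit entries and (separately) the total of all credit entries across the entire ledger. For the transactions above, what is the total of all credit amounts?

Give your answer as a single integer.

Txn 1: credit+=364
Txn 2: credit+=121
Txn 3: credit+=396
Txn 4: credit+=328
Txn 5: credit+=371
Txn 6: credit+=157
Total credits = 1737

Answer: 1737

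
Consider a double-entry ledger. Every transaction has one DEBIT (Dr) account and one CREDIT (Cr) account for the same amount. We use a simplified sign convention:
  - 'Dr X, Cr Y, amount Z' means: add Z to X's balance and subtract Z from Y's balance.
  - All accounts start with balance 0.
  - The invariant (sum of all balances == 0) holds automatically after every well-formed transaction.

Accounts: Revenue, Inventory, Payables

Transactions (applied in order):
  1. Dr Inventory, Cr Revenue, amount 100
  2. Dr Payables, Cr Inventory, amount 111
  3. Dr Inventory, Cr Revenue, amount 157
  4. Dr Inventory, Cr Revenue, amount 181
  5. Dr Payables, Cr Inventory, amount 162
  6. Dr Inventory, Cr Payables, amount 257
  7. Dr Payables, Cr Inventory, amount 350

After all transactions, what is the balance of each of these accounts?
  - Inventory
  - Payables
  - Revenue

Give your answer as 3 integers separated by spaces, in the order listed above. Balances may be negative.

Answer: 72 366 -438

Derivation:
After txn 1 (Dr Inventory, Cr Revenue, amount 100): Inventory=100 Revenue=-100
After txn 2 (Dr Payables, Cr Inventory, amount 111): Inventory=-11 Payables=111 Revenue=-100
After txn 3 (Dr Inventory, Cr Revenue, amount 157): Inventory=146 Payables=111 Revenue=-257
After txn 4 (Dr Inventory, Cr Revenue, amount 181): Inventory=327 Payables=111 Revenue=-438
After txn 5 (Dr Payables, Cr Inventory, amount 162): Inventory=165 Payables=273 Revenue=-438
After txn 6 (Dr Inventory, Cr Payables, amount 257): Inventory=422 Payables=16 Revenue=-438
After txn 7 (Dr Payables, Cr Inventory, amount 350): Inventory=72 Payables=366 Revenue=-438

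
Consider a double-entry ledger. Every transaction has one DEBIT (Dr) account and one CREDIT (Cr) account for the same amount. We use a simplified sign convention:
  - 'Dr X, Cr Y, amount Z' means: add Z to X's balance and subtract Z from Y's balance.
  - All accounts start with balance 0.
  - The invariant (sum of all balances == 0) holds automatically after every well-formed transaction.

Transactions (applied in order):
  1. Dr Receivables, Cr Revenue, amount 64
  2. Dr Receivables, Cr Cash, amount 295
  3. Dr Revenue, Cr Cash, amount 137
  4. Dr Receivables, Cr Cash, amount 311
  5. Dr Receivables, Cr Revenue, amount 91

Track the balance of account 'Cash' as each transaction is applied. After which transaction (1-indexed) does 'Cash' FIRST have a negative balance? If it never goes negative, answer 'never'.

After txn 1: Cash=0
After txn 2: Cash=-295

Answer: 2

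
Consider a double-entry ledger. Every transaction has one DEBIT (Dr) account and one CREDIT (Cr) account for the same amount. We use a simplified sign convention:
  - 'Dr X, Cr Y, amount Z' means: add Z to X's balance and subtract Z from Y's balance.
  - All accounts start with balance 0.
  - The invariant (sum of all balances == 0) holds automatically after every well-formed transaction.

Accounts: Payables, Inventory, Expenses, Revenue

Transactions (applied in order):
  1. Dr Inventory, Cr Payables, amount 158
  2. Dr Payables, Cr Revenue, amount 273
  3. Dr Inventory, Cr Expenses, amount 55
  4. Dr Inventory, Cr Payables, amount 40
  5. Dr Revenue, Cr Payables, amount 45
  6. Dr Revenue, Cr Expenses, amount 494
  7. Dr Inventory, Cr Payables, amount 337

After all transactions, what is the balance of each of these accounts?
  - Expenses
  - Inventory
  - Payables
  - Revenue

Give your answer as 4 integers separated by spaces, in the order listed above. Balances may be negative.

After txn 1 (Dr Inventory, Cr Payables, amount 158): Inventory=158 Payables=-158
After txn 2 (Dr Payables, Cr Revenue, amount 273): Inventory=158 Payables=115 Revenue=-273
After txn 3 (Dr Inventory, Cr Expenses, amount 55): Expenses=-55 Inventory=213 Payables=115 Revenue=-273
After txn 4 (Dr Inventory, Cr Payables, amount 40): Expenses=-55 Inventory=253 Payables=75 Revenue=-273
After txn 5 (Dr Revenue, Cr Payables, amount 45): Expenses=-55 Inventory=253 Payables=30 Revenue=-228
After txn 6 (Dr Revenue, Cr Expenses, amount 494): Expenses=-549 Inventory=253 Payables=30 Revenue=266
After txn 7 (Dr Inventory, Cr Payables, amount 337): Expenses=-549 Inventory=590 Payables=-307 Revenue=266

Answer: -549 590 -307 266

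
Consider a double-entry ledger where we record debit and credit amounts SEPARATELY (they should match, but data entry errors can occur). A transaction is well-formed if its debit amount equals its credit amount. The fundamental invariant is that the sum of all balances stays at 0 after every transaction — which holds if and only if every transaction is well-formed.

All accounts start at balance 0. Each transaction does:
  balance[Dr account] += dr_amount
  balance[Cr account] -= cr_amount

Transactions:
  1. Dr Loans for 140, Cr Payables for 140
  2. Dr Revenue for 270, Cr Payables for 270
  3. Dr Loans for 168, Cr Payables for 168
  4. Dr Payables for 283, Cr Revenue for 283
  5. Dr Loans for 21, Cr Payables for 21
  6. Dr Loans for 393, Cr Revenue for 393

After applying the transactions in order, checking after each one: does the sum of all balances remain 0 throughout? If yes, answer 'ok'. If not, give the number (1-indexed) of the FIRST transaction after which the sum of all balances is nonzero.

After txn 1: dr=140 cr=140 sum_balances=0
After txn 2: dr=270 cr=270 sum_balances=0
After txn 3: dr=168 cr=168 sum_balances=0
After txn 4: dr=283 cr=283 sum_balances=0
After txn 5: dr=21 cr=21 sum_balances=0
After txn 6: dr=393 cr=393 sum_balances=0

Answer: ok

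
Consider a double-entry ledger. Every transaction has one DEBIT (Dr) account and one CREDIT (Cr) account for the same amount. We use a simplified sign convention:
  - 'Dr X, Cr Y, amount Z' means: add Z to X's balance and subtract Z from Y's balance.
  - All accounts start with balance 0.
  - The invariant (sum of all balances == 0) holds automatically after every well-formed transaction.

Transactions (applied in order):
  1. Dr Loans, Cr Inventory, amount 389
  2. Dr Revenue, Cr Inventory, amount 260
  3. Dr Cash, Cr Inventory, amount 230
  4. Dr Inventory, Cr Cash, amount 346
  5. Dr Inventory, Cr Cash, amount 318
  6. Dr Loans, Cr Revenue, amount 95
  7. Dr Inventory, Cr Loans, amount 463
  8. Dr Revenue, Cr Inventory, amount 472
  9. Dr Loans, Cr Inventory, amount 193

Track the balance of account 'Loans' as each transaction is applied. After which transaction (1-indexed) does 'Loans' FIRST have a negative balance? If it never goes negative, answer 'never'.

After txn 1: Loans=389
After txn 2: Loans=389
After txn 3: Loans=389
After txn 4: Loans=389
After txn 5: Loans=389
After txn 6: Loans=484
After txn 7: Loans=21
After txn 8: Loans=21
After txn 9: Loans=214

Answer: never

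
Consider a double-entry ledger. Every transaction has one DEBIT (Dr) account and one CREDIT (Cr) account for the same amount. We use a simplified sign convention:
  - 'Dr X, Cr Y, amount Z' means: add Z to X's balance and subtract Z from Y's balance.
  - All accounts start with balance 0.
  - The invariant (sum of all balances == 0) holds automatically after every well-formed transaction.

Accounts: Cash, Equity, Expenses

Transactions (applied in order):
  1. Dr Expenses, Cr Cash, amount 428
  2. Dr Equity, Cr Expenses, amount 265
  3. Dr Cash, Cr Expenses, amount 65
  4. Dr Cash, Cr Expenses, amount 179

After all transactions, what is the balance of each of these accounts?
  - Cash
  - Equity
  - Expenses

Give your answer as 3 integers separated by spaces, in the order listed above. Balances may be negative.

After txn 1 (Dr Expenses, Cr Cash, amount 428): Cash=-428 Expenses=428
After txn 2 (Dr Equity, Cr Expenses, amount 265): Cash=-428 Equity=265 Expenses=163
After txn 3 (Dr Cash, Cr Expenses, amount 65): Cash=-363 Equity=265 Expenses=98
After txn 4 (Dr Cash, Cr Expenses, amount 179): Cash=-184 Equity=265 Expenses=-81

Answer: -184 265 -81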